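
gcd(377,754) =377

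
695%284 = 127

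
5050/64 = 78 + 29/32 = 78.91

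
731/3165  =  731/3165 =0.23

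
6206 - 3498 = 2708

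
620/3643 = 620/3643 = 0.17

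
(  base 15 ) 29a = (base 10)595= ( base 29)kf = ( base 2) 1001010011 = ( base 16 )253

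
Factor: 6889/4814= 83/58  =  2^ ( - 1 )*29^(- 1 )*83^1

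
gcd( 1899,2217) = 3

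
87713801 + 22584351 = 110298152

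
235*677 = 159095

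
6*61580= 369480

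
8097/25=323 + 22/25 = 323.88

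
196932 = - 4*(-49233)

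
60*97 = 5820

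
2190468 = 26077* 84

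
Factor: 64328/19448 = 43/13= 13^ ( - 1 )*43^1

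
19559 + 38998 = 58557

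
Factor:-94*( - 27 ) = 2^1 * 3^3 * 47^1 =2538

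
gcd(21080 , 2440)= 40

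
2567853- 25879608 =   -  23311755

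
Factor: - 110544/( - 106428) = 188/181=2^2*47^1*181^( - 1 )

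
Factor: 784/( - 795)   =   - 2^4*3^( - 1) * 5^( - 1)* 7^2*53^( - 1 ) 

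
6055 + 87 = 6142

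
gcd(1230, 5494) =82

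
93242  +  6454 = 99696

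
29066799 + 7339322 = 36406121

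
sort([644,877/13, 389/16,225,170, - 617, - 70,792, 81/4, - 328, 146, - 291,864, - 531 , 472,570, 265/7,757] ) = [ - 617, - 531, - 328, - 291, - 70,81/4,389/16,265/7,877/13,146,  170  ,  225, 472,570,644,  757, 792,864]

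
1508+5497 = 7005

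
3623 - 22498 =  - 18875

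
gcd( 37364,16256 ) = 4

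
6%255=6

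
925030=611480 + 313550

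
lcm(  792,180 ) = 3960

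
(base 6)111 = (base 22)1l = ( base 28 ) 1F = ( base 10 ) 43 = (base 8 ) 53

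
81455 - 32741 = 48714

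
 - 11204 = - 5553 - 5651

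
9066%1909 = 1430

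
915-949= - 34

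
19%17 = 2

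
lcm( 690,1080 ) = 24840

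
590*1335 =787650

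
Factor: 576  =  2^6*3^2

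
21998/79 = 278 + 36/79 = 278.46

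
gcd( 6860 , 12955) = 5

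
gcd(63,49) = 7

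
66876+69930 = 136806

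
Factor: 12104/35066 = 2^2 * 17^1 * 197^(-1 )  =  68/197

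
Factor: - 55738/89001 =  - 62/99=- 2^1*3^( -2)*11^( - 1) *31^1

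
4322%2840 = 1482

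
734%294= 146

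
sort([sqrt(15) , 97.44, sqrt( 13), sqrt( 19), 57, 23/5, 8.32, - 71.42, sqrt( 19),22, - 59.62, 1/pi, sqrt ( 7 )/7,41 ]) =[ - 71.42,-59.62, 1/pi, sqrt( 7 ) /7, sqrt(13 ),sqrt( 15), sqrt( 19 ), sqrt( 19 ),23/5, 8.32, 22, 41, 57,  97.44 ] 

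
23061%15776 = 7285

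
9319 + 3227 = 12546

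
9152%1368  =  944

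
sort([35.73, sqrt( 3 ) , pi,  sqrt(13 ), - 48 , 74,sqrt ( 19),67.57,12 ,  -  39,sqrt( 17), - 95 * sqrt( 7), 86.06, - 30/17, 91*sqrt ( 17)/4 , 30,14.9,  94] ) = [ - 95*sqrt ( 7 ), - 48,-39,- 30/17, sqrt(3), pi, sqrt(13), sqrt ( 17),sqrt (19 ), 12,14.9 , 30, 35.73, 67.57, 74,  86.06, 91*sqrt(17)/4, 94]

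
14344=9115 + 5229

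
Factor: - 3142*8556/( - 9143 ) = 26882952/9143  =  2^3*3^1*23^1*31^1*41^( - 1)*223^( - 1)*1571^1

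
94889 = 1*94889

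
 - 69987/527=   -  69987/527=- 132.80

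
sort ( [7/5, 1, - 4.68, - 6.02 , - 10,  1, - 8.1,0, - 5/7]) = [ - 10,-8.1, - 6.02, - 4.68, - 5/7, 0,1, 1, 7/5 ] 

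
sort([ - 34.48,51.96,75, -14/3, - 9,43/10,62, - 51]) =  [ - 51, - 34.48, - 9,- 14/3, 43/10,51.96,  62,75 ]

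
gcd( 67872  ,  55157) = 1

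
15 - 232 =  - 217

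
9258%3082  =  12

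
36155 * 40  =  1446200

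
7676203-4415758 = 3260445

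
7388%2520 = 2348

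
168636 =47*3588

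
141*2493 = 351513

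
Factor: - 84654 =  - 2^1*3^2 * 4703^1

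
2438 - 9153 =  - 6715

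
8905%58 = 31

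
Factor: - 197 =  - 197^1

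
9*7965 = 71685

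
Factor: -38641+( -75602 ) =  - 114243 = - 3^1*113^1 * 337^1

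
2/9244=1/4622 = 0.00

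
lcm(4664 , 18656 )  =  18656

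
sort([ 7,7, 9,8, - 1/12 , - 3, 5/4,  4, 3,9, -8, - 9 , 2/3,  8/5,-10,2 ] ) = [ - 10, - 9 , - 8, - 3, - 1/12,2/3, 5/4,8/5,2,3 , 4, 7,  7,8 , 9,9] 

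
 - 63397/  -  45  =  1408 + 37/45 = 1408.82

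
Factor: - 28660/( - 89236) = 5^1*7^(- 1 )*1433^1*3187^( - 1) = 7165/22309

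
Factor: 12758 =2^1*6379^1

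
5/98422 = 5/98422 = 0.00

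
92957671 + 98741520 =191699191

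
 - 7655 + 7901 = 246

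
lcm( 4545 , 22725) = 22725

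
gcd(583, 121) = 11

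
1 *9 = 9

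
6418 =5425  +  993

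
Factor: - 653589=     -  3^4*8069^1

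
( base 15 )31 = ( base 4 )232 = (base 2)101110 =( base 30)1G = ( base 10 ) 46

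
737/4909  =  737/4909 = 0.15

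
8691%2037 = 543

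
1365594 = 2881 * 474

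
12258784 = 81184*151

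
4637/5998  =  4637/5998 = 0.77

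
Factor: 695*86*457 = 27314890 = 2^1*5^1*43^1*139^1 *457^1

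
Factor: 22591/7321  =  19^1*29^1*41^1*7321^( - 1 ) 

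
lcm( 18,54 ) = 54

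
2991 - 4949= - 1958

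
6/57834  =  1/9639 = 0.00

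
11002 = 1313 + 9689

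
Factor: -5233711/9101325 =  -3^(-1 )*5^ ( -2)*7^1*121351^ (- 1)*747673^1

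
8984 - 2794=6190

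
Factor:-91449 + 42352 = - 29^1*1693^1 = -49097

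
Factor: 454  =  2^1 *227^1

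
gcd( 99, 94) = 1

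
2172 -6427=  - 4255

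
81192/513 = 158 + 46/171 =158.27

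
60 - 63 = - 3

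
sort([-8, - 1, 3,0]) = [-8,-1 , 0, 3] 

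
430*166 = 71380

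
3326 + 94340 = 97666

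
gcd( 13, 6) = 1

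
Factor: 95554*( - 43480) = - 2^4*5^1*1087^1*47777^1 = -4154687920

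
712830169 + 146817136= 859647305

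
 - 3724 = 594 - 4318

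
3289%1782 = 1507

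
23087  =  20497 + 2590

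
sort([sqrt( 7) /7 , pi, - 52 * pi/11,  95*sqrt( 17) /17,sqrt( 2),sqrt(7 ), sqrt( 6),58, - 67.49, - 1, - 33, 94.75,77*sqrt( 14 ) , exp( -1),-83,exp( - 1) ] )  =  [-83, - 67.49, - 33,  -  52*pi/11, - 1,  exp( - 1), exp(- 1 ),sqrt( 7)/7, sqrt( 2 ),sqrt(6),sqrt ( 7), pi, 95 * sqrt( 17)/17 , 58, 94.75, 77*sqrt( 14)] 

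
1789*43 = 76927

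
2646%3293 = 2646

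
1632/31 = 1632/31 = 52.65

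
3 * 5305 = 15915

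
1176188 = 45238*26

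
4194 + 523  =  4717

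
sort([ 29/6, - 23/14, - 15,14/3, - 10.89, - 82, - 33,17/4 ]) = [ - 82, - 33, - 15 , - 10.89, - 23/14, 17/4,  14/3, 29/6]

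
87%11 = 10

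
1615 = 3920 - 2305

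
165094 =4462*37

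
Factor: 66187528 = 2^3*11^1*17^1*151^1* 293^1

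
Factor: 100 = 2^2*5^2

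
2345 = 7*335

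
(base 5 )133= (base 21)21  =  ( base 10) 43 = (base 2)101011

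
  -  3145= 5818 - 8963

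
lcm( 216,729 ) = 5832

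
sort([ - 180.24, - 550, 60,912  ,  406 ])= [ - 550,-180.24 , 60, 406, 912 ]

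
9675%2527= 2094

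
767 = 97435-96668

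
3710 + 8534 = 12244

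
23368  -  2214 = 21154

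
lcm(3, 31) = 93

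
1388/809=1388/809 = 1.72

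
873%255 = 108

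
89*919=81791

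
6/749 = 6/749 = 0.01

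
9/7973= 9/7973 = 0.00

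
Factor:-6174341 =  - 53^1*97^1*1201^1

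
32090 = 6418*5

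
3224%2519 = 705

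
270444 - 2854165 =-2583721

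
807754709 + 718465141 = 1526219850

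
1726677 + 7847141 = 9573818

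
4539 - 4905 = -366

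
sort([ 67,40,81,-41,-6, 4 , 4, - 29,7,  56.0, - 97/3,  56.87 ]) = [  -  41, - 97/3, - 29,  -  6, 4, 4,7,  40 , 56.0,56.87,67,81 ] 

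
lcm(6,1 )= 6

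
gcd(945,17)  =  1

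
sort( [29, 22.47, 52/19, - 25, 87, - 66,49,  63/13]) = [ - 66 , - 25, 52/19,63/13,22.47, 29, 49, 87]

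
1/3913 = 1/3913 = 0.00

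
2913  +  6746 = 9659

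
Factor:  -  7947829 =  -  2617^1*3037^1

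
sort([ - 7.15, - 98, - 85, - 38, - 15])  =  [ - 98 , - 85, - 38, - 15, - 7.15]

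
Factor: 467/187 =11^( - 1 )*17^ ( - 1) * 467^1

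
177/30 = 5 + 9/10 = 5.90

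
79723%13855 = 10448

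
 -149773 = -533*281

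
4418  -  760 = 3658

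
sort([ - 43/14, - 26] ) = [ - 26, - 43/14]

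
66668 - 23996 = 42672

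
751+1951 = 2702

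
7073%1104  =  449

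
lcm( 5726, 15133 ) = 211862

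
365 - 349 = 16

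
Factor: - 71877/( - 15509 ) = 5529/1193 =3^1*19^1*97^1 * 1193^( - 1) 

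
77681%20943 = 14852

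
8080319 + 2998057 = 11078376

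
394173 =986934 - 592761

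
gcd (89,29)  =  1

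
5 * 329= 1645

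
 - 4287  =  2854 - 7141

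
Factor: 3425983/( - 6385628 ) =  - 2^( - 2)*11^1*23^( - 1)*31^( - 1)*2239^( - 1)*311453^1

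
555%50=5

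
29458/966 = 30+239/483=30.49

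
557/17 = 32+13/17 =32.76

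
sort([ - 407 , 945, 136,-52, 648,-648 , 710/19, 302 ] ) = [ - 648  , - 407 , - 52,710/19, 136,  302, 648, 945]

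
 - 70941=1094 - 72035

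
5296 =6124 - 828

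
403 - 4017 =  - 3614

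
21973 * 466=10239418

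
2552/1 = 2552 = 2552.00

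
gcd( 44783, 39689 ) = 1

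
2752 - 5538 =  -2786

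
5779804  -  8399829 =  - 2620025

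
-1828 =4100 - 5928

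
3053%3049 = 4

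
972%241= 8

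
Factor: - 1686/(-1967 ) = 6/7=2^1*3^1*7^(  -  1 ) 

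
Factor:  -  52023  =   - 3^1*17341^1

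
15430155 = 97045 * 159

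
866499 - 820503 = 45996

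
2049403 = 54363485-52314082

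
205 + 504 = 709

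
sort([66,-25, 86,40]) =[  -  25,40,66,86]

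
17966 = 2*8983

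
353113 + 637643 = 990756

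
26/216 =13/108 = 0.12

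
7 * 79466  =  556262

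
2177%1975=202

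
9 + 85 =94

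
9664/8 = 1208 = 1208.00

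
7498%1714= 642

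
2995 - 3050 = - 55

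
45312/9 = 15104/3 = 5034.67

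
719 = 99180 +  - 98461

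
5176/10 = 2588/5 = 517.60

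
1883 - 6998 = -5115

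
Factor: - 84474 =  - 2^1*3^2*13^1*19^2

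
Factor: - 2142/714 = -3 = - 3^1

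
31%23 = 8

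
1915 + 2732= 4647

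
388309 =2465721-2077412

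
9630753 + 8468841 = 18099594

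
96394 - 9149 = 87245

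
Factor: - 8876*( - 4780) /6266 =2^3 * 5^1* 7^1*13^( - 1)*239^1*241^(-1)*317^1=21213640/3133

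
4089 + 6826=10915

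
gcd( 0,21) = 21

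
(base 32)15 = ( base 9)41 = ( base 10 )37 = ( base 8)45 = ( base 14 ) 29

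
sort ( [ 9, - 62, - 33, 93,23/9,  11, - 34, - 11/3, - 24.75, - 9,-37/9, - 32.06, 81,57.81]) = [ - 62, - 34, - 33, - 32.06,-24.75, - 9, - 37/9, - 11/3,  23/9 , 9, 11,57.81, 81,93 ]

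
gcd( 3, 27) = 3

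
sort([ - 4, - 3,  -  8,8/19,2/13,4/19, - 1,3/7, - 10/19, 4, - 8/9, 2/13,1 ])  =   [-8, - 4, - 3, - 1, - 8/9, - 10/19,2/13 , 2/13,4/19,8/19,3/7,1,4] 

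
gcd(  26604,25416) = 36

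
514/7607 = 514/7607  =  0.07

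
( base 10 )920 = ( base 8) 1630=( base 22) 1ji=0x398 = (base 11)767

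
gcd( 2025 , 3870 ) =45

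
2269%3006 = 2269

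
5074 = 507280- 502206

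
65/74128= 65/74128 = 0.00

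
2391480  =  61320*39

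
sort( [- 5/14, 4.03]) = [ - 5/14, 4.03 ]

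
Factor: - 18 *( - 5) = 90 = 2^1* 3^2 * 5^1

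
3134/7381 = 3134/7381 = 0.42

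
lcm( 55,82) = 4510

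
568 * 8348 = 4741664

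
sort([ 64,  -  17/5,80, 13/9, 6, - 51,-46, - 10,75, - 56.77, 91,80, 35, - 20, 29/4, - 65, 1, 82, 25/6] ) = [ - 65, - 56.77,-51,-46, - 20,  -  10 ,-17/5,1,13/9,  25/6,6, 29/4, 35 , 64, 75, 80,80, 82, 91] 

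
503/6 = 83 + 5/6=83.83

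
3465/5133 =1155/1711 = 0.68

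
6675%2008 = 651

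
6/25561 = 6/25561= 0.00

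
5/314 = 5/314= 0.02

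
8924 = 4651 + 4273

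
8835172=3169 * 2788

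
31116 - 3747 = 27369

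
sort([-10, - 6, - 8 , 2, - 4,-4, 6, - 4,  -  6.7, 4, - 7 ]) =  [  -  10, - 8, - 7, -6.7, - 6, - 4,  -  4, - 4, 2, 4, 6 ]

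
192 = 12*16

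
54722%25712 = 3298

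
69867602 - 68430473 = 1437129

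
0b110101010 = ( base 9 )523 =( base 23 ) ic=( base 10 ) 426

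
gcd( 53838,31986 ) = 18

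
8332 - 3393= 4939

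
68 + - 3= 65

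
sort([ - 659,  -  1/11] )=[ - 659 , - 1/11]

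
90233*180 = 16241940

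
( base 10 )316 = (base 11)268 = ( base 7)631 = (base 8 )474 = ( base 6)1244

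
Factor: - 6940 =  - 2^2*5^1*347^1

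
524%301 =223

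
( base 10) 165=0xA5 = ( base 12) 119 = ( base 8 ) 245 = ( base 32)55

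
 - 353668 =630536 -984204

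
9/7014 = 3/2338 = 0.00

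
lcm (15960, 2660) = 15960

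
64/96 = 2/3 =0.67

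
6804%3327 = 150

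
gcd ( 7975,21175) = 275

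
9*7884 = 70956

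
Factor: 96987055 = 5^1*11^1*1763401^1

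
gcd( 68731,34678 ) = 1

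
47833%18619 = 10595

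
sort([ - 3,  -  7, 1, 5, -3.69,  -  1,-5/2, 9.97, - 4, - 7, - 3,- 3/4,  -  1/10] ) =[- 7,  -  7, - 4, - 3.69,  -  3, - 3,-5/2,-1, - 3/4, - 1/10, 1, 5,9.97]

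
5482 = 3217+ 2265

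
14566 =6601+7965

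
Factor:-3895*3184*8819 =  - 2^4*5^1*19^1*41^1 *199^1*8819^1 = - 109370415920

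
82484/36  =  2291  +  2/9 =2291.22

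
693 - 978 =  - 285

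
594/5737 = 594/5737= 0.10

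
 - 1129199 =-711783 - 417416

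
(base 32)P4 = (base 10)804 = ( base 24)19C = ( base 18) 28C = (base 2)1100100100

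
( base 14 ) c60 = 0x984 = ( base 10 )2436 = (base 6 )15140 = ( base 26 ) 3fi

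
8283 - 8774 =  - 491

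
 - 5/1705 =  - 1 + 340/341 = - 0.00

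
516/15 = 34 + 2/5 = 34.40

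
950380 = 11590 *82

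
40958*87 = 3563346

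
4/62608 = 1/15652 = 0.00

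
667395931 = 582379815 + 85016116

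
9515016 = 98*97092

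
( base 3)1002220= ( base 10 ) 807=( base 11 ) 674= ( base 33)of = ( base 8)1447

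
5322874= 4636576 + 686298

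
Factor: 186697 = 7^1*149^1 * 179^1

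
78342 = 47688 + 30654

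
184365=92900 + 91465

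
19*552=10488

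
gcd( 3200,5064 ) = 8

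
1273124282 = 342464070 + 930660212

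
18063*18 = 325134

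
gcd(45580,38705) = 5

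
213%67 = 12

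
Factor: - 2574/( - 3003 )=2^1*3^1*7^( - 1)= 6/7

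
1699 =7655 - 5956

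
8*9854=78832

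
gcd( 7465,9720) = 5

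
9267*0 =0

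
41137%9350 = 3737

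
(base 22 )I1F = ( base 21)JHD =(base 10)8749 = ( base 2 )10001000101101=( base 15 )28D4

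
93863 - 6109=87754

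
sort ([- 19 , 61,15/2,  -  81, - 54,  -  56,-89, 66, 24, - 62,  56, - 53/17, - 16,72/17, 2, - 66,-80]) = [- 89, - 81, - 80,  -  66, - 62,-56, - 54, - 19, - 16, - 53/17, 2, 72/17, 15/2, 24, 56, 61, 66]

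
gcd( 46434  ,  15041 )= 1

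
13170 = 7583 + 5587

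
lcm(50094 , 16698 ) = 50094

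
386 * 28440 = 10977840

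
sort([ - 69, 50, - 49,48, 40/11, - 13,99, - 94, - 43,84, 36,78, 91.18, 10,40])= [-94, - 69,  -  49,  -  43, - 13,40/11, 10 , 36,40,48 , 50,78,84, 91.18,99 ] 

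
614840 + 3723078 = 4337918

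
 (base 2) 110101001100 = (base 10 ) 3404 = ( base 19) 983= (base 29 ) 41B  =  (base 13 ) 171B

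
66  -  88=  - 22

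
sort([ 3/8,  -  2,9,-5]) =[-5,-2, 3/8, 9]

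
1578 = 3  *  526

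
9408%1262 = 574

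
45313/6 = 45313/6=7552.17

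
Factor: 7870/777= 2^1 * 3^( -1 )*5^1*7^( -1 )*37^( - 1)*787^1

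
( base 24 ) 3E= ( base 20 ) 46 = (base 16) 56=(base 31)2o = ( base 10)86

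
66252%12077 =5867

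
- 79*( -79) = 6241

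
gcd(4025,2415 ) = 805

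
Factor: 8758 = 2^1 * 29^1 * 151^1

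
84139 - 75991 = 8148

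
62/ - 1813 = - 1 + 1751/1813= -  0.03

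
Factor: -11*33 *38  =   - 13794 = - 2^1*3^1*11^2*19^1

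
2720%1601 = 1119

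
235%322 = 235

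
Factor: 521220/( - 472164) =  - 5^1 *7^(-1)*11^( - 1 )*17^1 = - 85/77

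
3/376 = 3/376 = 0.01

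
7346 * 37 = 271802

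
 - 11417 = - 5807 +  - 5610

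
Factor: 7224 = 2^3*3^1*7^1*43^1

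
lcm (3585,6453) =32265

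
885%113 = 94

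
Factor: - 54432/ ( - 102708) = 2^3*3^1*7^1* 317^( - 1 ) = 168/317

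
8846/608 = 4423/304 =14.55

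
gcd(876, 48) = 12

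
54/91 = 54/91 = 0.59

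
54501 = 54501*1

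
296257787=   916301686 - 620043899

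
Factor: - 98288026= - 2^1*19^2 * 136133^1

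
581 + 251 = 832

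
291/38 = 7 + 25/38  =  7.66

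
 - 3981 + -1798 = - 5779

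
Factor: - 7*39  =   - 3^1*7^1*13^1 = -273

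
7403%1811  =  159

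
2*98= 196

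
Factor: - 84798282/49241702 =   -  3^1*31^( - 1)*67^1*71^1*2971^1*794221^ ( - 1) = -42399141/24620851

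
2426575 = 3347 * 725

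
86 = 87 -1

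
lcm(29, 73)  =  2117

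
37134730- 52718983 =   -  15584253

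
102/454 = 51/227 = 0.22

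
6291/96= 65+17/32=   65.53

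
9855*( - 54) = -532170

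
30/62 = 15/31 =0.48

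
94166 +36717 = 130883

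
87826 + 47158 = 134984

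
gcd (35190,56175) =15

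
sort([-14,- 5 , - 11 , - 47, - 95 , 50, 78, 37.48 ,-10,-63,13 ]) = [ - 95, -63,-47, -14, - 11, - 10, - 5,13, 37.48, 50,78]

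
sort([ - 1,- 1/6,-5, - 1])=[ - 5,  -  1, - 1,  -  1/6 ] 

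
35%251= 35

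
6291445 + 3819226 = 10110671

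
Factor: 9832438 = 2^1*7^3*11^1*1303^1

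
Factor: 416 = 2^5*13^1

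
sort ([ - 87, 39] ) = [ - 87, 39 ]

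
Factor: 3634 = 2^1*23^1*79^1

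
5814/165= 1938/55=35.24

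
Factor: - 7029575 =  -5^2*7^1*40169^1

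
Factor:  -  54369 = -3^2 * 7^1*863^1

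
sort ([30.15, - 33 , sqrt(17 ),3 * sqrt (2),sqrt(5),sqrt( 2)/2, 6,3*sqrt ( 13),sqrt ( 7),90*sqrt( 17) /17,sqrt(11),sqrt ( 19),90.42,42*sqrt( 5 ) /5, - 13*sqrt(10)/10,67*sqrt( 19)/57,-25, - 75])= [ -75, - 33, - 25 , - 13*sqrt(10)/10,sqrt(2) /2, sqrt( 5) , sqrt(  7) , sqrt (11), sqrt(17),3*sqrt( 2),sqrt( 19 ),67*sqrt ( 19)/57,6,3*sqrt(  13), 42*sqrt ( 5 ) /5, 90*sqrt( 17)/17, 30.15,90.42 ]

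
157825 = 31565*5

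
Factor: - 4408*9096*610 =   -  2^7*3^1*5^1*19^1*29^1  *  61^1*379^1 = - 24458052480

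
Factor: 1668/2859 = 2^2 * 139^1*953^( - 1 ) = 556/953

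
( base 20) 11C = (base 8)660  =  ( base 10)432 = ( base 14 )22c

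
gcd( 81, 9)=9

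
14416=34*424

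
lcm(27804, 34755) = 139020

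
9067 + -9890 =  - 823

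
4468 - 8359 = - 3891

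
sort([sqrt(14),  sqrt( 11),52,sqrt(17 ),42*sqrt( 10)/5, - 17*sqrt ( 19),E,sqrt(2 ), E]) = [ - 17*sqrt(19),sqrt( 2),E,E,  sqrt(11), sqrt (14),sqrt(17),42 * sqrt(10)/5,52]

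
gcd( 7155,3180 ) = 795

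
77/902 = 7/82 =0.09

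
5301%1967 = 1367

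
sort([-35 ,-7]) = [- 35, - 7]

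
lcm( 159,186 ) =9858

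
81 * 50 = 4050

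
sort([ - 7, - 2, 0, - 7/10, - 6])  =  [ - 7, - 6, - 2,-7/10, 0 ]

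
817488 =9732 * 84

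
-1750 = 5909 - 7659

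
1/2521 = 1/2521 = 0.00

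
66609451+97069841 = 163679292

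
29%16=13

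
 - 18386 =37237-55623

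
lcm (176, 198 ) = 1584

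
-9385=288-9673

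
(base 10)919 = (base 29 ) 12k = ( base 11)766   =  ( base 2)1110010111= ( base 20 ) 25J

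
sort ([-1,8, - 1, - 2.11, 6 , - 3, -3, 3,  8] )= [ - 3, - 3,-2.11,  -  1,- 1,3, 6, 8,8]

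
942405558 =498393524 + 444012034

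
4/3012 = 1/753 = 0.00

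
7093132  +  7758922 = 14852054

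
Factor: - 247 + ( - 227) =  - 474 = - 2^1*3^1* 79^1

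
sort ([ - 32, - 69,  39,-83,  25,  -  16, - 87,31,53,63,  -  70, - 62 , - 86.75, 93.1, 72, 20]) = [ - 87, - 86.75, - 83, - 70, - 69  , - 62, - 32, - 16,20, 25, 31, 39,53,63, 72, 93.1]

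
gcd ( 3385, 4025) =5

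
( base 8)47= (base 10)39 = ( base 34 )15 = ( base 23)1G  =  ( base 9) 43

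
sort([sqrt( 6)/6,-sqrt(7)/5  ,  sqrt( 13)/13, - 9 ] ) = [ - 9,-sqrt(7 ) /5, sqrt(13 )/13 , sqrt( 6)/6]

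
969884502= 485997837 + 483886665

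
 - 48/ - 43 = 1 + 5/43 = 1.12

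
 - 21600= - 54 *400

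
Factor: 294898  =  2^1*147449^1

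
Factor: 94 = 2^1*47^1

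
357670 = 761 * 470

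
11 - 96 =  -85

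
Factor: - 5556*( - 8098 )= 44992488 = 2^3*3^1*463^1 * 4049^1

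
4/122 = 2/61 = 0.03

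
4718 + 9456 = 14174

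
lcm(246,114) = 4674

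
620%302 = 16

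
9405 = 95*99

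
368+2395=2763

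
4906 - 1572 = 3334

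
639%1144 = 639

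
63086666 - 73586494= - 10499828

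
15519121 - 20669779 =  - 5150658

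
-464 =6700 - 7164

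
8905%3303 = 2299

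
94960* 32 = 3038720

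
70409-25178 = 45231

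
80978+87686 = 168664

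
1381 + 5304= 6685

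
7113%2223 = 444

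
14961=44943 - 29982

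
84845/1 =84845= 84845.00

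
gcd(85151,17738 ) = 1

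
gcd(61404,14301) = 21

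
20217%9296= 1625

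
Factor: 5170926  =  2^1*3^1*19^1*67^1*677^1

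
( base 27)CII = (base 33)8gc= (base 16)2424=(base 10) 9252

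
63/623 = 9/89 = 0.10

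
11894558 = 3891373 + 8003185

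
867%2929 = 867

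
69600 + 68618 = 138218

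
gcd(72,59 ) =1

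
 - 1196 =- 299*4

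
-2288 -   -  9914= 7626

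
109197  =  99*1103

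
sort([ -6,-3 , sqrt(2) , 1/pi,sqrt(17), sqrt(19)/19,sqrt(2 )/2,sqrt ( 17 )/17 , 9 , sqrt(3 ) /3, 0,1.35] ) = [-6, - 3,0,sqrt( 19) /19,  sqrt( 17 )/17,1/pi,sqrt( 3)/3,  sqrt(2)/2, 1.35, sqrt(2 ),sqrt(17 ),9 ]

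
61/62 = 61/62 = 0.98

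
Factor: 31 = 31^1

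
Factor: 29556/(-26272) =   -  9/8 = - 2^( - 3)*3^2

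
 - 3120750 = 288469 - 3409219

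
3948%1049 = 801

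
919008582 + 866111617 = 1785120199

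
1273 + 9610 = 10883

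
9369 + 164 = 9533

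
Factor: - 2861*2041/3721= - 13^1 *61^( - 2 ) * 157^1*2861^1 = -5839301/3721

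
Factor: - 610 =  - 2^1*5^1*61^1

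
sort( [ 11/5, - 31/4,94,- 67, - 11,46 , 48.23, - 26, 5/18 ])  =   [ - 67,- 26, -11, - 31/4, 5/18,11/5, 46 , 48.23,94 ]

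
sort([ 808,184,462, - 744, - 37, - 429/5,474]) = [ - 744, - 429/5,-37,  184, 462, 474, 808]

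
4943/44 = 112 + 15/44= 112.34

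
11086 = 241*46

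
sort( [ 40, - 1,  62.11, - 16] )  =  [ - 16, - 1, 40, 62.11]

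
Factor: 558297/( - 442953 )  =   - 7^(-1 )*17^1*41^1*79^( - 1) = - 697/553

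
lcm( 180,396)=1980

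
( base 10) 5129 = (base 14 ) 1c25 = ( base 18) FEH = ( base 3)21000222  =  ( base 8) 12011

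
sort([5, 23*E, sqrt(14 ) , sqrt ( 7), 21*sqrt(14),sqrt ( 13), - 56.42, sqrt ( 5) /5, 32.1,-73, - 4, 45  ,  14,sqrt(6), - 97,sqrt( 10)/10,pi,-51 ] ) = [ - 97, - 73,  -  56.42,  -  51, - 4,sqrt( 10 )/10,sqrt (5 ) /5,sqrt( 6),sqrt ( 7 ),pi , sqrt ( 13),  sqrt ( 14),  5,14, 32.1 , 45,23*E, 21*sqrt ( 14)] 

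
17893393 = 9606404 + 8286989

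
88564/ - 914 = - 97  +  47/457 = - 96.90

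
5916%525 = 141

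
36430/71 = 36430/71 = 513.10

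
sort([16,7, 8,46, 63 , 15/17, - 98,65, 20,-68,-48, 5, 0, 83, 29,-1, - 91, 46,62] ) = [-98,-91,  -  68, - 48, - 1,0, 15/17, 5, 7,8,16,20, 29, 46 , 46, 62,  63, 65, 83] 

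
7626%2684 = 2258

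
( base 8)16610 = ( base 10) 7560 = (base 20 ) ii0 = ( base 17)192c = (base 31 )7QR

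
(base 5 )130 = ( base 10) 40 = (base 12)34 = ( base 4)220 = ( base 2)101000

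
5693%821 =767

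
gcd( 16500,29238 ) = 66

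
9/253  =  9/253  =  0.04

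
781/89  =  8 + 69/89  =  8.78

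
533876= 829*644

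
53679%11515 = 7619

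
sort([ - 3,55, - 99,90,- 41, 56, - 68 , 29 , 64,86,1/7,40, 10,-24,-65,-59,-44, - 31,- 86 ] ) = [ - 99,-86  , -68,-65, - 59, - 44, - 41,-31,- 24, - 3 , 1/7,10,  29,40,55, 56,64,86,90]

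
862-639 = 223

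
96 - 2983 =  - 2887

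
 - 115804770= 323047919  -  438852689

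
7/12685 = 7/12685 = 0.00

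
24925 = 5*4985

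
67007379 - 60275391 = 6731988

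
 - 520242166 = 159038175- 679280341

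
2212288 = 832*2659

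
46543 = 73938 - 27395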